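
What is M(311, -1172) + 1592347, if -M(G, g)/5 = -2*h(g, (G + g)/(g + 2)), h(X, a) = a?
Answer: 62101820/39 ≈ 1.5924e+6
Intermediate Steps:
M(G, g) = 10*(G + g)/(2 + g) (M(G, g) = -(-10)*(G + g)/(g + 2) = -(-10)*(G + g)/(2 + g) = 10*(G + g)/(2 + g))
M(311, -1172) + 1592347 = 10*(311 - 1172)/(2 - 1172) + 1592347 = 10*(-861)/(-1170) + 1592347 = 10*(-1/1170)*(-861) + 1592347 = 287/39 + 1592347 = 62101820/39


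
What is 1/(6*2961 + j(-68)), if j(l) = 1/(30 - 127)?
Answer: 97/1723301 ≈ 5.6287e-5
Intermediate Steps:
j(l) = -1/97 (j(l) = 1/(-97) = -1/97)
1/(6*2961 + j(-68)) = 1/(6*2961 - 1/97) = 1/(17766 - 1/97) = 1/(1723301/97) = 97/1723301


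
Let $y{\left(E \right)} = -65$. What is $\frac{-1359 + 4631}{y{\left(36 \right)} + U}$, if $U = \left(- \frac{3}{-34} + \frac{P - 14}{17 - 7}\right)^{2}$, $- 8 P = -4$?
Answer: $- \frac{378243200}{7329959} \approx -51.602$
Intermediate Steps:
$P = \frac{1}{2}$ ($P = \left(- \frac{1}{8}\right) \left(-4\right) = \frac{1}{2} \approx 0.5$)
$U = \frac{184041}{115600}$ ($U = \left(- \frac{3}{-34} + \frac{\frac{1}{2} - 14}{17 - 7}\right)^{2} = \left(\left(-3\right) \left(- \frac{1}{34}\right) - \frac{27}{2 \cdot 10}\right)^{2} = \left(\frac{3}{34} - \frac{27}{20}\right)^{2} = \left(- \frac{429}{340}\right)^{2} = \frac{184041}{115600} \approx 1.5921$)
$\frac{-1359 + 4631}{y{\left(36 \right)} + U} = \frac{-1359 + 4631}{-65 + \frac{184041}{115600}} = \frac{3272}{- \frac{7329959}{115600}} = 3272 \left(- \frac{115600}{7329959}\right) = - \frac{378243200}{7329959}$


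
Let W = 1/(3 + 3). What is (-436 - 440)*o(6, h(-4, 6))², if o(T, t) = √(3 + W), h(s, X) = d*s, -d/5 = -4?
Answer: -2774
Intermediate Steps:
d = 20 (d = -5*(-4) = 20)
W = ⅙ (W = 1/6 = ⅙ ≈ 0.16667)
h(s, X) = 20*s
o(T, t) = √114/6 (o(T, t) = √(3 + ⅙) = √(19/6) = √114/6)
(-436 - 440)*o(6, h(-4, 6))² = (-436 - 440)*(√114/6)² = -876*19/6 = -2774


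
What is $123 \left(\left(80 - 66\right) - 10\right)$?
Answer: $492$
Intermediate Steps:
$123 \left(\left(80 - 66\right) - 10\right) = 123 \left(14 - 10\right) = 123 \cdot 4 = 492$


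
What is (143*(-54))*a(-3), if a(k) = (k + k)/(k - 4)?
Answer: -46332/7 ≈ -6618.9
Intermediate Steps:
a(k) = 2*k/(-4 + k) (a(k) = (2*k)/(-4 + k) = 2*k/(-4 + k))
(143*(-54))*a(-3) = (143*(-54))*(2*(-3)/(-4 - 3)) = -15444*(-3)/(-7) = -15444*(-3)*(-1)/7 = -7722*6/7 = -46332/7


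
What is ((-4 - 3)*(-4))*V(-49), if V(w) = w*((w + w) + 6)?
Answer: 126224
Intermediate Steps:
V(w) = w*(6 + 2*w) (V(w) = w*(2*w + 6) = w*(6 + 2*w))
((-4 - 3)*(-4))*V(-49) = ((-4 - 3)*(-4))*(2*(-49)*(3 - 49)) = (-7*(-4))*(2*(-49)*(-46)) = 28*4508 = 126224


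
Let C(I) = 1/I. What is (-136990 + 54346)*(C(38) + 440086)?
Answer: -691038921618/19 ≈ -3.6370e+10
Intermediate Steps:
(-136990 + 54346)*(C(38) + 440086) = (-136990 + 54346)*(1/38 + 440086) = -82644*(1/38 + 440086) = -82644*16723269/38 = -691038921618/19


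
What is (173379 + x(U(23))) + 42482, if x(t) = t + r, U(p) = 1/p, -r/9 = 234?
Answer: 4916366/23 ≈ 2.1376e+5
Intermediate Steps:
r = -2106 (r = -9*234 = -2106)
x(t) = -2106 + t (x(t) = t - 2106 = -2106 + t)
(173379 + x(U(23))) + 42482 = (173379 + (-2106 + 1/23)) + 42482 = (173379 - 48437/23) + 42482 = 3939280/23 + 42482 = 4916366/23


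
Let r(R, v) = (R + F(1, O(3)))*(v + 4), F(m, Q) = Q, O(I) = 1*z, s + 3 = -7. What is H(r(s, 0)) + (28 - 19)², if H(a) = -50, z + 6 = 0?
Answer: 31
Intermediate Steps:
z = -6 (z = -6 + 0 = -6)
s = -10 (s = -3 - 7 = -10)
O(I) = -6 (O(I) = 1*(-6) = -6)
r(R, v) = (-6 + R)*(4 + v) (r(R, v) = (R - 6)*(v + 4) = (-6 + R)*(4 + v))
H(r(s, 0)) + (28 - 19)² = -50 + (28 - 19)² = -50 + 9² = -50 + 81 = 31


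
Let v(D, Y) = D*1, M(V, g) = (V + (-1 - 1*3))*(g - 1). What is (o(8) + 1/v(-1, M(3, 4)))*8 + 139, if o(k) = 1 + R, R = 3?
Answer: 163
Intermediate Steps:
M(V, g) = (-1 + g)*(-4 + V) (M(V, g) = (V + (-1 - 3))*(-1 + g) = (V - 4)*(-1 + g) = (-4 + V)*(-1 + g) = (-1 + g)*(-4 + V))
v(D, Y) = D
o(k) = 4 (o(k) = 1 + 3 = 4)
(o(8) + 1/v(-1, M(3, 4)))*8 + 139 = (4 + 1/(-1))*8 + 139 = (4 - 1)*8 + 139 = 3*8 + 139 = 24 + 139 = 163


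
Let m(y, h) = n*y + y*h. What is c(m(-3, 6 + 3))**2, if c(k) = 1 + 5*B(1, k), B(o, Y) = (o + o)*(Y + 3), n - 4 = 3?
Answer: 201601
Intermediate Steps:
n = 7 (n = 4 + 3 = 7)
B(o, Y) = 2*o*(3 + Y) (B(o, Y) = (2*o)*(3 + Y) = 2*o*(3 + Y))
m(y, h) = 7*y + h*y (m(y, h) = 7*y + y*h = 7*y + h*y)
c(k) = 31 + 10*k (c(k) = 1 + 5*(2*1*(3 + k)) = 1 + 5*(6 + 2*k) = 1 + (30 + 10*k) = 31 + 10*k)
c(m(-3, 6 + 3))**2 = (31 + 10*(-3*(7 + (6 + 3))))**2 = (31 + 10*(-3*(7 + 9)))**2 = (31 + 10*(-3*16))**2 = (31 + 10*(-48))**2 = (31 - 480)**2 = (-449)**2 = 201601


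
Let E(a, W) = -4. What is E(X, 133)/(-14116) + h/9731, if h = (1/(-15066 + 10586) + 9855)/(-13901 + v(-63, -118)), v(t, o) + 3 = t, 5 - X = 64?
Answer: 453082930889/2148771712339840 ≈ 0.00021086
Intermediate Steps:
X = -59 (X = 5 - 1*64 = 5 - 64 = -59)
v(t, o) = -3 + t
h = -44150399/62572160 (h = (1/(-15066 + 10586) + 9855)/(-13901 + (-3 - 63)) = (1/(-4480) + 9855)/(-13901 - 66) = (-1/4480 + 9855)/(-13967) = (44150399/4480)*(-1/13967) = -44150399/62572160 ≈ -0.70559)
E(X, 133)/(-14116) + h/9731 = -4/(-14116) - 44150399/62572160/9731 = -4*(-1/14116) - 44150399/62572160*1/9731 = 1/3529 - 44150399/608889688960 = 453082930889/2148771712339840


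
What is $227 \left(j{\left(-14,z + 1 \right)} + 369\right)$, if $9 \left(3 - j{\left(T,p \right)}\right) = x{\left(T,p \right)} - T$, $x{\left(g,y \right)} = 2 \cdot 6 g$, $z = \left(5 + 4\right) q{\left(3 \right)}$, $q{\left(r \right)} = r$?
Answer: $\frac{794954}{9} \approx 88328.0$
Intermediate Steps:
$z = 27$ ($z = \left(5 + 4\right) 3 = 9 \cdot 3 = 27$)
$x{\left(g,y \right)} = 12 g$
$j{\left(T,p \right)} = 3 - \frac{11 T}{9}$ ($j{\left(T,p \right)} = 3 - \frac{12 T - T}{9} = 3 - \frac{11 T}{9}$)
$227 \left(j{\left(-14,z + 1 \right)} + 369\right) = 227 \left(\left(3 - - \frac{154}{9}\right) + 369\right) = 227 \left(\left(3 + \frac{154}{9}\right) + 369\right) = 227 \left(\frac{181}{9} + 369\right) = 227 \cdot \frac{3502}{9} = \frac{794954}{9}$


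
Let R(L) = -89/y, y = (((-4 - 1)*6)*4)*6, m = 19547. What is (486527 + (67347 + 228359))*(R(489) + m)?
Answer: 11009091703457/720 ≈ 1.5290e+10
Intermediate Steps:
y = -720 (y = (-5*6*4)*6 = -30*4*6 = -120*6 = -720)
R(L) = 89/720 (R(L) = -89/(-720) = -89*(-1/720) = 89/720)
(486527 + (67347 + 228359))*(R(489) + m) = (486527 + (67347 + 228359))*(89/720 + 19547) = (486527 + 295706)*(14073929/720) = 782233*(14073929/720) = 11009091703457/720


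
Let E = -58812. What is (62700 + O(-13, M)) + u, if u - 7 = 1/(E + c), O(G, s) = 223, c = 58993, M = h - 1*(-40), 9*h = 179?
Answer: 11390331/181 ≈ 62930.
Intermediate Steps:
h = 179/9 (h = (1/9)*179 = 179/9 ≈ 19.889)
M = 539/9 (M = 179/9 - 1*(-40) = 179/9 + 40 = 539/9 ≈ 59.889)
u = 1268/181 (u = 7 + 1/(-58812 + 58993) = 7 + 1/181 = 1268/181 ≈ 7.0055)
(62700 + O(-13, M)) + u = (62700 + 223) + 1268/181 = 62923 + 1268/181 = 11390331/181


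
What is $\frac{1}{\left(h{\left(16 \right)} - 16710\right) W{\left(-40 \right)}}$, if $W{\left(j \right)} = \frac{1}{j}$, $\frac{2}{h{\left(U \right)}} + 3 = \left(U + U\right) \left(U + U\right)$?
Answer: $\frac{10210}{4265227} \approx 0.0023938$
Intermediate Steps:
$h{\left(U \right)} = \frac{2}{-3 + 4 U^{2}}$ ($h{\left(U \right)} = \frac{2}{-3 + \left(U + U\right) \left(U + U\right)} = \frac{2}{-3 + 2 U 2 U} = \frac{2}{-3 + 4 U^{2}}$)
$\frac{1}{\left(h{\left(16 \right)} - 16710\right) W{\left(-40 \right)}} = \frac{1}{\left(\frac{2}{-3 + 4 \cdot 16^{2}} - 16710\right) \frac{1}{-40}} = \frac{1}{\left(\frac{2}{-3 + 4 \cdot 256} - 16710\right) \left(- \frac{1}{40}\right)} = \frac{1}{\frac{2}{-3 + 1024} - 16710} \left(-40\right) = \frac{1}{\frac{2}{1021} - 16710} \left(-40\right) = \frac{1}{- \frac{17060908}{1021}} \left(-40\right) = \left(- \frac{1021}{17060908}\right) \left(-40\right) = \frac{10210}{4265227}$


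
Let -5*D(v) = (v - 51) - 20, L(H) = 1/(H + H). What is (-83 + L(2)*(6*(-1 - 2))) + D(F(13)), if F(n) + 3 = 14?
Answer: -151/2 ≈ -75.500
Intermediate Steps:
F(n) = 11 (F(n) = -3 + 14 = 11)
L(H) = 1/(2*H)
D(v) = 71/5 - v/5 (D(v) = -((v - 51) - 20)/5 = -((-51 + v) - 20)/5 = -(-71 + v)/5 = 71/5 - v/5)
(-83 + L(2)*(6*(-1 - 2))) + D(F(13)) = (-83 + ((½)/2)*(6*(-1 - 2))) + (71/5 - ⅕*11) = (-83 + ((½)*(½))*(6*(-3))) + (71/5 - 11/5) = (-83 + (¼)*(-18)) + 12 = (-83 - 9/2) + 12 = -175/2 + 12 = -151/2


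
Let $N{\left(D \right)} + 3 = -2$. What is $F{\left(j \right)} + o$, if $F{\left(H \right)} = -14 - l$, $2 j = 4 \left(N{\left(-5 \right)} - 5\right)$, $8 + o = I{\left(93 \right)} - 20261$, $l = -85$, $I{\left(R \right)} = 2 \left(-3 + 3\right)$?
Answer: $-20198$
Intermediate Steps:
$I{\left(R \right)} = 0$ ($I{\left(R \right)} = 2 \cdot 0 = 0$)
$N{\left(D \right)} = -5$ ($N{\left(D \right)} = -3 - 2 = -5$)
$o = -20269$ ($o = -8 + \left(0 - 20261\right) = -8 - 20261 = -20269$)
$j = -20$ ($j = \frac{4 \left(-5 - 5\right)}{2} = \frac{4 \left(-10\right)}{2} = \frac{1}{2} \left(-40\right) = -20$)
$F{\left(H \right)} = 71$ ($F{\left(H \right)} = -14 - -85 = -14 + 85 = 71$)
$F{\left(j \right)} + o = 71 - 20269 = -20198$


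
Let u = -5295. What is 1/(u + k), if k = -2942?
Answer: -1/8237 ≈ -0.00012140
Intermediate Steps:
1/(u + k) = 1/(-5295 - 2942) = 1/(-8237) = -1/8237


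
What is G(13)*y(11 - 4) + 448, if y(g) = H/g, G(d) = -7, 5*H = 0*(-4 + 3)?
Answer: 448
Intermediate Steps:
H = 0 (H = (0*(-4 + 3))/5 = (0*(-1))/5 = (1/5)*0 = 0)
y(g) = 0 (y(g) = 0/g = 0)
G(13)*y(11 - 4) + 448 = -7*0 + 448 = 0 + 448 = 448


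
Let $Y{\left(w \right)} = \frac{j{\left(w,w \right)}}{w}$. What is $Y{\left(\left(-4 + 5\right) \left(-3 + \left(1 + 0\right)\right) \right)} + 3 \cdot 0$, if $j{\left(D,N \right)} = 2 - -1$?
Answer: $- \frac{3}{2} \approx -1.5$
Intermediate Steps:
$j{\left(D,N \right)} = 3$ ($j{\left(D,N \right)} = 2 + 1 = 3$)
$Y{\left(w \right)} = \frac{3}{w}$
$Y{\left(\left(-4 + 5\right) \left(-3 + \left(1 + 0\right)\right) \right)} + 3 \cdot 0 = \frac{3}{\left(-4 + 5\right) \left(-3 + \left(1 + 0\right)\right)} + 3 \cdot 0 = \frac{3}{1 \left(-3 + 1\right)} + 0 = \frac{3}{1 \left(-2\right)} + 0 = \frac{3}{-2} + 0 = 3 \left(- \frac{1}{2}\right) + 0 = - \frac{3}{2} + 0 = - \frac{3}{2}$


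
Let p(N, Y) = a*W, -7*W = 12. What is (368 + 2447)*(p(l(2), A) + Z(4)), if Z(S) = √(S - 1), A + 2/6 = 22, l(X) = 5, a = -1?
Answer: 33780/7 + 2815*√3 ≈ 9701.4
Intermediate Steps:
W = -12/7 (W = -⅐*12 = -12/7 ≈ -1.7143)
A = 65/3 (A = -⅓ + 22 = 65/3 ≈ 21.667)
p(N, Y) = 12/7 (p(N, Y) = -1*(-12/7) = 12/7)
Z(S) = √(-1 + S)
(368 + 2447)*(p(l(2), A) + Z(4)) = (368 + 2447)*(12/7 + √(-1 + 4)) = 2815*(12/7 + √3) = 33780/7 + 2815*√3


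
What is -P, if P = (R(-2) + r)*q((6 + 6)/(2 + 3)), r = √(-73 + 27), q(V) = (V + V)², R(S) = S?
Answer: 1152/25 - 576*I*√46/25 ≈ 46.08 - 156.26*I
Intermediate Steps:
q(V) = 4*V² (q(V) = (2*V)² = 4*V²)
r = I*√46 (r = √(-46) = I*√46 ≈ 6.7823*I)
P = -1152/25 + 576*I*√46/25 (P = (-2 + I*√46)*(4*((6 + 6)/(2 + 3))²) = (-2 + I*√46)*(4*(12/5)²) = (-2 + I*√46)*(4*(144/25)) = (-2 + I*√46)*(576/25) = -1152/25 + 576*I*√46/25 ≈ -46.08 + 156.26*I)
-P = -(-1152/25 + 576*I*√46/25) = 1152/25 - 576*I*√46/25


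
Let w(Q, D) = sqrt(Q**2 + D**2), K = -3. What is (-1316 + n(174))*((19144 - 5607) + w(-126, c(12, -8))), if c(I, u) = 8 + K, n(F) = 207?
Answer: -15012533 - 1109*sqrt(15901) ≈ -1.5152e+7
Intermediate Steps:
c(I, u) = 5 (c(I, u) = 8 - 3 = 5)
w(Q, D) = sqrt(D**2 + Q**2)
(-1316 + n(174))*((19144 - 5607) + w(-126, c(12, -8))) = (-1316 + 207)*((19144 - 5607) + sqrt(5**2 + (-126)**2)) = -1109*(13537 + sqrt(25 + 15876)) = -1109*(13537 + sqrt(15901)) = -15012533 - 1109*sqrt(15901)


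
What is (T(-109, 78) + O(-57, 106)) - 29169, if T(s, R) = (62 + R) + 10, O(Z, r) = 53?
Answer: -28966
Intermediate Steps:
T(s, R) = 72 + R
(T(-109, 78) + O(-57, 106)) - 29169 = ((72 + 78) + 53) - 29169 = (150 + 53) - 29169 = 203 - 29169 = -28966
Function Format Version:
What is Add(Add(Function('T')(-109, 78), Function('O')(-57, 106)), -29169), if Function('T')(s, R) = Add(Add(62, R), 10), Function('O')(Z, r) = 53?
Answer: -28966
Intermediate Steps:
Function('T')(s, R) = Add(72, R)
Add(Add(Function('T')(-109, 78), Function('O')(-57, 106)), -29169) = Add(Add(Add(72, 78), 53), -29169) = Add(Add(150, 53), -29169) = Add(203, -29169) = -28966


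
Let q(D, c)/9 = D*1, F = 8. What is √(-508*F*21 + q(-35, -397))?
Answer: I*√85659 ≈ 292.68*I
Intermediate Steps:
q(D, c) = 9*D (q(D, c) = 9*(D*1) = 9*D)
√(-508*F*21 + q(-35, -397)) = √(-4064*21 + 9*(-35)) = √(-508*168 - 315) = √(-85344 - 315) = √(-85659) = I*√85659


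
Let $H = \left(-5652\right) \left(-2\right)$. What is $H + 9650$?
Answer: $20954$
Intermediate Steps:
$H = 11304$
$H + 9650 = 11304 + 9650 = 20954$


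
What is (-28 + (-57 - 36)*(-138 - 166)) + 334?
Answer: 28578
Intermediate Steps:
(-28 + (-57 - 36)*(-138 - 166)) + 334 = (-28 - 93*(-304)) + 334 = (-28 + 28272) + 334 = 28244 + 334 = 28578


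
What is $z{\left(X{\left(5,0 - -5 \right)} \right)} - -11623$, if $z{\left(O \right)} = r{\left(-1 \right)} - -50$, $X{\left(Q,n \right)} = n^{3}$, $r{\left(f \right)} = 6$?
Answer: $11679$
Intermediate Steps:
$z{\left(O \right)} = 56$ ($z{\left(O \right)} = 6 - -50 = 6 + 50 = 56$)
$z{\left(X{\left(5,0 - -5 \right)} \right)} - -11623 = 56 - -11623 = 56 + 11623 = 11679$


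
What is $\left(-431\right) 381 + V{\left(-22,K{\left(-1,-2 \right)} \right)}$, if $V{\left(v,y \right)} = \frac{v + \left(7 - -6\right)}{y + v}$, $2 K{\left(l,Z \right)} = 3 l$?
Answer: $- \frac{7717899}{47} \approx -1.6421 \cdot 10^{5}$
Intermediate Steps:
$K{\left(l,Z \right)} = \frac{3 l}{2}$
$V{\left(v,y \right)} = \frac{13 + v}{v + y}$ ($V{\left(v,y \right)} = \frac{v + \left(7 + 6\right)}{v + y} = \frac{v + 13}{v + y} = \frac{13 + v}{v + y}$)
$\left(-431\right) 381 + V{\left(-22,K{\left(-1,-2 \right)} \right)} = \left(-431\right) 381 + \frac{13 - 22}{-22 + \frac{3}{2} \left(-1\right)} = -164211 + \frac{1}{-22 - \frac{3}{2}} \left(-9\right) = -164211 + \frac{1}{- \frac{47}{2}} \left(-9\right) = -164211 - - \frac{18}{47} = -164211 + \frac{18}{47} = - \frac{7717899}{47}$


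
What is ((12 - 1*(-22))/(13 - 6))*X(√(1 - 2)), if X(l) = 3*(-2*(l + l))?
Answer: -408*I/7 ≈ -58.286*I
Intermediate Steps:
X(l) = -12*l (X(l) = 3*(-4*l) = -12*l)
((12 - 1*(-22))/(13 - 6))*X(√(1 - 2)) = ((12 - 1*(-22))/(13 - 6))*(-12*√(1 - 2)) = ((12 + 22)/7)*(-12*I) = ((⅐)*34)*(-12*I) = 34*(-12*I)/7 = -408*I/7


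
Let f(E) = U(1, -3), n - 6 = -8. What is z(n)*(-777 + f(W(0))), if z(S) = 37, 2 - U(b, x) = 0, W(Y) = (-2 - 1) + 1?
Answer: -28675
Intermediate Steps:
W(Y) = -2 (W(Y) = -3 + 1 = -2)
U(b, x) = 2 (U(b, x) = 2 - 1*0 = 2 + 0 = 2)
n = -2 (n = 6 - 8 = -2)
f(E) = 2
z(n)*(-777 + f(W(0))) = 37*(-777 + 2) = 37*(-775) = -28675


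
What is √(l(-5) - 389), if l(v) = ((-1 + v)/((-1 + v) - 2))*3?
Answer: I*√1547/2 ≈ 19.666*I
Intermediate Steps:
l(v) = 3*(-1 + v)/(-3 + v) (l(v) = ((-1 + v)/(-3 + v))*3 = 3*(-1 + v)/(-3 + v))
√(l(-5) - 389) = √(3*(-1 - 5)/(-3 - 5) - 389) = √(3*(-6)/(-8) - 389) = √(3*(-⅛)*(-6) - 389) = √(9/4 - 389) = √(-1547/4) = I*√1547/2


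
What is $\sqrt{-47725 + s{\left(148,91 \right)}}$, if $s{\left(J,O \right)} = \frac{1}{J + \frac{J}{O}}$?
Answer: $\frac{i \sqrt{552999806159}}{3404} \approx 218.46 i$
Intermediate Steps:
$\sqrt{-47725 + s{\left(148,91 \right)}} = \sqrt{-47725 + \frac{91}{148 \left(1 + 91\right)}} = \sqrt{-47725 + 91 \cdot \frac{1}{148} \cdot \frac{1}{92}} = \sqrt{-47725 + \frac{91}{13616}} = \sqrt{- \frac{649823509}{13616}} = \frac{i \sqrt{552999806159}}{3404}$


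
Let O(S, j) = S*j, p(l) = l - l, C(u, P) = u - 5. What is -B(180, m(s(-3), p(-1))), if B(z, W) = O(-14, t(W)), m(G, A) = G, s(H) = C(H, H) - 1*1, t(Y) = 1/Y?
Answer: -14/9 ≈ -1.5556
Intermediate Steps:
C(u, P) = -5 + u
p(l) = 0
s(H) = -6 + H (s(H) = (-5 + H) - 1*1 = (-5 + H) - 1 = -6 + H)
B(z, W) = -14/W
-B(180, m(s(-3), p(-1))) = -(-14)/(-6 - 3) = -(-14)/(-9) = -(-14)*(-1)/9 = -1*14/9 = -14/9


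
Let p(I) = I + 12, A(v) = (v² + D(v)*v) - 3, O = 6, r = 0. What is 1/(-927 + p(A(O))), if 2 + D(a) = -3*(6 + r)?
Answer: -1/1002 ≈ -0.00099800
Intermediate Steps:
D(a) = -20 (D(a) = -2 - 3*(6 + 0) = -2 - 3*6 = -2 - 18 = -20)
A(v) = -3 + v² - 20*v (A(v) = (v² - 20*v) - 3 = -3 + v² - 20*v)
p(I) = 12 + I
1/(-927 + p(A(O))) = 1/(-927 + (12 + (-3 + 6² - 20*6))) = 1/(-927 + (12 + (-3 + 36 - 120))) = 1/(-927 + (12 - 87)) = 1/(-927 - 75) = 1/(-1002) = -1/1002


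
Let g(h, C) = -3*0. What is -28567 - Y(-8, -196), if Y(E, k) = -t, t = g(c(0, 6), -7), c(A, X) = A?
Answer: -28567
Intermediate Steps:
g(h, C) = 0
t = 0
Y(E, k) = 0 (Y(E, k) = -1*0 = 0)
-28567 - Y(-8, -196) = -28567 - 1*0 = -28567 + 0 = -28567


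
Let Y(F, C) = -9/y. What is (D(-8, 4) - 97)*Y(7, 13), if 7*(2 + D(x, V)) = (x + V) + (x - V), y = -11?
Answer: -6381/77 ≈ -82.870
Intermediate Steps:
D(x, V) = -2 + 2*x/7 (D(x, V) = -2 + ((x + V) + (x - V))/7 = -2 + ((V + x) + (x - V))/7 = -2 + (2*x)/7 = -2 + 2*x/7)
Y(F, C) = 9/11 (Y(F, C) = -9/(-11) = -9*(-1/11) = 9/11)
(D(-8, 4) - 97)*Y(7, 13) = ((-2 + (2/7)*(-8)) - 97)*(9/11) = ((-2 - 16/7) - 97)*(9/11) = (-30/7 - 97)*(9/11) = -709/7*9/11 = -6381/77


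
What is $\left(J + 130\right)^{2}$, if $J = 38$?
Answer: $28224$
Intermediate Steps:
$\left(J + 130\right)^{2} = \left(38 + 130\right)^{2} = 168^{2} = 28224$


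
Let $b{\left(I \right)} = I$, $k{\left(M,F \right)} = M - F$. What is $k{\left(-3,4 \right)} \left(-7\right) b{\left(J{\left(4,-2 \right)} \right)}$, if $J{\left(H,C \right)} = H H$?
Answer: $784$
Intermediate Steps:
$J{\left(H,C \right)} = H^{2}$
$k{\left(-3,4 \right)} \left(-7\right) b{\left(J{\left(4,-2 \right)} \right)} = \left(-3 - 4\right) \left(-7\right) 4^{2} = \left(-3 - 4\right) \left(-7\right) 16 = \left(-7\right) \left(-7\right) 16 = 49 \cdot 16 = 784$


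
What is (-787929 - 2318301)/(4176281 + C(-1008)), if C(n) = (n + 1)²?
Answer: -103541/173011 ≈ -0.59846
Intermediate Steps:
C(n) = (1 + n)²
(-787929 - 2318301)/(4176281 + C(-1008)) = (-787929 - 2318301)/(4176281 + (1 - 1008)²) = -3106230/(4176281 + (-1007)²) = -3106230/(4176281 + 1014049) = -3106230/5190330 = -3106230*1/5190330 = -103541/173011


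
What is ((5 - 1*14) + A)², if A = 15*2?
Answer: 441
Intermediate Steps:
A = 30
((5 - 1*14) + A)² = ((5 - 1*14) + 30)² = ((5 - 14) + 30)² = (-9 + 30)² = 21² = 441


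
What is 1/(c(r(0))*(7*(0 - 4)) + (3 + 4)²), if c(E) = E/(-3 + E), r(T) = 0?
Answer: 1/49 ≈ 0.020408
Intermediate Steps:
1/(c(r(0))*(7*(0 - 4)) + (3 + 4)²) = 1/((0/(-3 + 0))*(7*(0 - 4)) + (3 + 4)²) = 1/((0/(-3))*(7*(-4)) + 7²) = 1/((0*(-⅓))*(-28) + 49) = 1/(0*(-28) + 49) = 1/(0 + 49) = 1/49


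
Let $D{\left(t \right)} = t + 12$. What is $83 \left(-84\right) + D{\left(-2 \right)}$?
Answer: $-6962$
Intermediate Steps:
$D{\left(t \right)} = 12 + t$
$83 \left(-84\right) + D{\left(-2 \right)} = 83 \left(-84\right) + \left(12 - 2\right) = -6972 + 10 = -6962$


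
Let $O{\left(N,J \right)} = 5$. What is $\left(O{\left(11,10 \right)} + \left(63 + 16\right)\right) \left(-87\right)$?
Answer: $-7308$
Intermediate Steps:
$\left(O{\left(11,10 \right)} + \left(63 + 16\right)\right) \left(-87\right) = \left(5 + \left(63 + 16\right)\right) \left(-87\right) = \left(5 + 79\right) \left(-87\right) = 84 \left(-87\right) = -7308$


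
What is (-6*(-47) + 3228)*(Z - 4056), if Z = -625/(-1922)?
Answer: -13680237285/961 ≈ -1.4235e+7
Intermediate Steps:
Z = 625/1922 (Z = -625*(-1/1922) = 625/1922 ≈ 0.32518)
(-6*(-47) + 3228)*(Z - 4056) = (-6*(-47) + 3228)*(625/1922 - 4056) = (282 + 3228)*(-7795007/1922) = 3510*(-7795007/1922) = -13680237285/961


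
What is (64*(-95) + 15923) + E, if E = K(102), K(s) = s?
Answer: 9945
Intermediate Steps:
E = 102
(64*(-95) + 15923) + E = (64*(-95) + 15923) + 102 = (-6080 + 15923) + 102 = 9843 + 102 = 9945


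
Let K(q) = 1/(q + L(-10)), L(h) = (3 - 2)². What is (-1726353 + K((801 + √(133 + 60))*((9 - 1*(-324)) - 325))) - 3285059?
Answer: -205783255139339/41062929 - 8*√193/41062929 ≈ -5.0114e+6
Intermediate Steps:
L(h) = 1 (L(h) = 1² = 1)
K(q) = 1/(1 + q) (K(q) = 1/(q + 1) = 1/(1 + q))
(-1726353 + K((801 + √(133 + 60))*((9 - 1*(-324)) - 325))) - 3285059 = (-1726353 + 1/(1 + (801 + √(133 + 60))*((9 - 1*(-324)) - 325))) - 3285059 = (-1726353 + 1/(1 + (801 + √193)*((9 + 324) - 325))) - 3285059 = (-1726353 + 1/(1 + (801 + √193)*(333 - 325))) - 3285059 = (-1726353 + 1/(1 + (801 + √193)*8)) - 3285059 = (-1726353 + 1/(1 + (6408 + 8*√193))) - 3285059 = (-1726353 + 1/(6409 + 8*√193)) - 3285059 = -5011412 + 1/(6409 + 8*√193)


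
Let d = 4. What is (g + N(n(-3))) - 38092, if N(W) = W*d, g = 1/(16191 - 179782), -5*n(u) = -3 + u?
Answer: -31153615681/817955 ≈ -38087.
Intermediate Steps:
n(u) = ⅗ - u/5 (n(u) = -(-3 + u)/5 = ⅗ - u/5)
g = -1/163591 (g = 1/(-163591) = -1/163591 ≈ -6.1128e-6)
N(W) = 4*W (N(W) = W*4 = 4*W)
(g + N(n(-3))) - 38092 = (-1/163591 + 4*(⅗ - ⅕*(-3))) - 38092 = (-1/163591 + 4*(⅗ + ⅗)) - 38092 = (-1/163591 + 4*(6/5)) - 38092 = (-1/163591 + 24/5) - 38092 = 3926179/817955 - 38092 = -31153615681/817955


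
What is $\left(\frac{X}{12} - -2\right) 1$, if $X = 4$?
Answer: $\frac{7}{3} \approx 2.3333$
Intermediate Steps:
$\left(\frac{X}{12} - -2\right) 1 = \left(\frac{4}{12} - -2\right) 1 = \left(4 \cdot \frac{1}{12} + \left(-5 + 7\right)\right) 1 = \left(\frac{1}{3} + 2\right) 1 = \frac{7}{3} \cdot 1 = \frac{7}{3}$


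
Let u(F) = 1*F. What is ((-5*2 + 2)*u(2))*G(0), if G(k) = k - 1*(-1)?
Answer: -16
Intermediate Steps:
G(k) = 1 + k (G(k) = k + 1 = 1 + k)
u(F) = F
((-5*2 + 2)*u(2))*G(0) = ((-5*2 + 2)*2)*(1 + 0) = ((-10 + 2)*2)*1 = -8*2*1 = -16*1 = -16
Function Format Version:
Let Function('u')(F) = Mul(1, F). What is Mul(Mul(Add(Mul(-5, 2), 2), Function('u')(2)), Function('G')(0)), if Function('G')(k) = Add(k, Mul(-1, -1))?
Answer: -16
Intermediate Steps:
Function('G')(k) = Add(1, k) (Function('G')(k) = Add(k, 1) = Add(1, k))
Function('u')(F) = F
Mul(Mul(Add(Mul(-5, 2), 2), Function('u')(2)), Function('G')(0)) = Mul(Mul(Add(Mul(-5, 2), 2), 2), Add(1, 0)) = Mul(Mul(Add(-10, 2), 2), 1) = Mul(Mul(-8, 2), 1) = Mul(-16, 1) = -16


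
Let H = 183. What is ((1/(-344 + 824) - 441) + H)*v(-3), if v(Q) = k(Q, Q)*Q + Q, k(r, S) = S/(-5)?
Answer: 123839/100 ≈ 1238.4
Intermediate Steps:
k(r, S) = -S/5 (k(r, S) = S*(-⅕) = -S/5)
v(Q) = Q - Q²/5 (v(Q) = (-Q/5)*Q + Q = -Q²/5 + Q = Q - Q²/5)
((1/(-344 + 824) - 441) + H)*v(-3) = ((1/(-344 + 824) - 441) + 183)*((⅕)*(-3)*(5 - 1*(-3))) = ((1/480 - 441) + 183)*((⅕)*(-3)*(5 + 3)) = ((1/480 - 441) + 183)*((⅕)*(-3)*8) = (-211679/480 + 183)*(-24/5) = -123839/480*(-24/5) = 123839/100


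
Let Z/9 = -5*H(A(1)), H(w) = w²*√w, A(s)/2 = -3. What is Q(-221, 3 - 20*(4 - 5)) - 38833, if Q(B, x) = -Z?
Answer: -38833 + 1620*I*√6 ≈ -38833.0 + 3968.2*I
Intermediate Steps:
A(s) = -6 (A(s) = 2*(-3) = -6)
H(w) = w^(5/2)
Z = -1620*I*√6 (Z = 9*(-180*I*√6) = -1620*I*√6 ≈ -3968.2*I)
Q(B, x) = 1620*I*√6 (Q(B, x) = -(-1620)*I*√6 = 1620*I*√6)
Q(-221, 3 - 20*(4 - 5)) - 38833 = 1620*I*√6 - 38833 = -38833 + 1620*I*√6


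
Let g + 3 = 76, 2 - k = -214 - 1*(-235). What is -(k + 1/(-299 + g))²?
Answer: -18447025/51076 ≈ -361.17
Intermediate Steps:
k = -19 (k = 2 - (-214 - 1*(-235)) = 2 - (-214 + 235) = 2 - 1*21 = 2 - 21 = -19)
g = 73 (g = -3 + 76 = 73)
-(k + 1/(-299 + g))² = -(-19 + 1/(-299 + 73))² = -(-19 + 1/(-226))² = -(-19 - 1/226)² = -(-4295/226)² = -1*18447025/51076 = -18447025/51076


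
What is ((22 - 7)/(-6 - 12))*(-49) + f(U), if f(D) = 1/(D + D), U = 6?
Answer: 491/12 ≈ 40.917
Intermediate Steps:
f(D) = 1/(2*D)
((22 - 7)/(-6 - 12))*(-49) + f(U) = ((22 - 7)/(-6 - 12))*(-49) + (1/2)/6 = (15/(-18))*(-49) + (1/2)*(1/6) = (15*(-1/18))*(-49) + 1/12 = -5/6*(-49) + 1/12 = 245/6 + 1/12 = 491/12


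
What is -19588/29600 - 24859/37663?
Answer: -368392311/278706200 ≈ -1.3218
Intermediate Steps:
-19588/29600 - 24859/37663 = -19588*1/29600 - 24859*1/37663 = -4897/7400 - 24859/37663 = -368392311/278706200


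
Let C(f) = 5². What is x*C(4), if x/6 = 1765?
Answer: 264750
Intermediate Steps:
x = 10590 (x = 6*1765 = 10590)
C(f) = 25
x*C(4) = 10590*25 = 264750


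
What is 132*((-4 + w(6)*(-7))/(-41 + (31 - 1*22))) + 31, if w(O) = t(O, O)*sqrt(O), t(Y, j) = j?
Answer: 95/2 + 693*sqrt(6)/4 ≈ 471.87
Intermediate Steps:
w(O) = O**(3/2) (w(O) = O*sqrt(O) = O**(3/2))
132*((-4 + w(6)*(-7))/(-41 + (31 - 1*22))) + 31 = 132*((-4 + 6**(3/2)*(-7))/(-41 + (31 - 1*22))) + 31 = 132*((-4 + (6*sqrt(6))*(-7))/(-41 + (31 - 22))) + 31 = 132*((-4 - 42*sqrt(6))/(-41 + 9)) + 31 = 132*((-4 - 42*sqrt(6))/(-32)) + 31 = 132*((-4 - 42*sqrt(6))*(-1/32)) + 31 = 132*(1/8 + 21*sqrt(6)/16) + 31 = (33/2 + 693*sqrt(6)/4) + 31 = 95/2 + 693*sqrt(6)/4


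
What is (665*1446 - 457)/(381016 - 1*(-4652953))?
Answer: 961133/5033969 ≈ 0.19093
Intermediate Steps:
(665*1446 - 457)/(381016 - 1*(-4652953)) = (961590 - 457)/(381016 + 4652953) = 961133/5033969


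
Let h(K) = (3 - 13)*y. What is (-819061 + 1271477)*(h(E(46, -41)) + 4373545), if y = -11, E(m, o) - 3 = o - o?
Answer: 1978711500480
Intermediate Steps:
E(m, o) = 3 (E(m, o) = 3 + (o - o) = 3 + 0 = 3)
h(K) = 110 (h(K) = (3 - 13)*(-11) = -10*(-11) = 110)
(-819061 + 1271477)*(h(E(46, -41)) + 4373545) = (-819061 + 1271477)*(110 + 4373545) = 452416*4373655 = 1978711500480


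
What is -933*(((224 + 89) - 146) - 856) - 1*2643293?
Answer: -2000456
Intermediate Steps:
-933*(((224 + 89) - 146) - 856) - 1*2643293 = -933*((313 - 146) - 856) - 2643293 = -933*(167 - 856) - 2643293 = -933*(-689) - 2643293 = 642837 - 2643293 = -2000456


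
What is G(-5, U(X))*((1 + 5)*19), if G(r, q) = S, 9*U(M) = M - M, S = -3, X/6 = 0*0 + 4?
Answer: -342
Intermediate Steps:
X = 24 (X = 6*(0*0 + 4) = 6*(0 + 4) = 6*4 = 24)
U(M) = 0 (U(M) = (M - M)/9 = (⅑)*0 = 0)
G(r, q) = -3
G(-5, U(X))*((1 + 5)*19) = -3*(1 + 5)*19 = -18*19 = -3*114 = -342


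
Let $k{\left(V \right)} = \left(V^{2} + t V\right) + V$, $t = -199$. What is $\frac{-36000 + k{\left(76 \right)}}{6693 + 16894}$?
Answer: $- \frac{45272}{23587} \approx -1.9194$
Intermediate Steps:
$k{\left(V \right)} = V^{2} - 198 V$ ($k{\left(V \right)} = \left(V^{2} - 199 V\right) + V = V^{2} - 198 V$)
$\frac{-36000 + k{\left(76 \right)}}{6693 + 16894} = \frac{-36000 + 76 \left(-198 + 76\right)}{6693 + 16894} = \frac{-36000 + 76 \left(-122\right)}{23587} = \left(-36000 - 9272\right) \frac{1}{23587} = \left(-45272\right) \frac{1}{23587} = - \frac{45272}{23587}$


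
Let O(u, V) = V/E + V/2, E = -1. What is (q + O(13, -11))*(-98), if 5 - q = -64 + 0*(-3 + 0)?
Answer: -7301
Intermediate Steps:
O(u, V) = -V/2 (O(u, V) = V/(-1) + V/2 = V*(-1) + V*(1/2) = -V + V/2 = -V/2)
q = 69 (q = 5 - (-64 + 0*(-3 + 0)) = 5 - (-64 + 0*(-3)) = 5 - (-64 + 0) = 5 - 1*(-64) = 5 + 64 = 69)
(q + O(13, -11))*(-98) = (69 - 1/2*(-11))*(-98) = (69 + 11/2)*(-98) = (149/2)*(-98) = -7301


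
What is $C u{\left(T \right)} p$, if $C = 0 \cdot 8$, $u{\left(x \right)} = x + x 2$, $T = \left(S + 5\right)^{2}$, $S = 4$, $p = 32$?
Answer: $0$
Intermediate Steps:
$T = 81$ ($T = \left(4 + 5\right)^{2} = 9^{2} = 81$)
$u{\left(x \right)} = 3 x$ ($u{\left(x \right)} = x + 2 x = 3 x$)
$C = 0$
$C u{\left(T \right)} p = 0 \cdot 3 \cdot 81 \cdot 32 = 0 \cdot 243 \cdot 32 = 0 \cdot 32 = 0$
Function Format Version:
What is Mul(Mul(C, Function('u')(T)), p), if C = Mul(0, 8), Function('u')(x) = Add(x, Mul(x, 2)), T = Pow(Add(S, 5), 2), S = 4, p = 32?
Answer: 0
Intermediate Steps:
T = 81 (T = Pow(Add(4, 5), 2) = Pow(9, 2) = 81)
Function('u')(x) = Mul(3, x) (Function('u')(x) = Add(x, Mul(2, x)) = Mul(3, x))
C = 0
Mul(Mul(C, Function('u')(T)), p) = Mul(Mul(0, Mul(3, 81)), 32) = Mul(Mul(0, 243), 32) = Mul(0, 32) = 0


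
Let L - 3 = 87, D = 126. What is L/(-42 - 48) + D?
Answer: 125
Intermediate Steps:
L = 90 (L = 3 + 87 = 90)
L/(-42 - 48) + D = 90/(-42 - 48) + 126 = 90/(-90) + 126 = 90*(-1/90) + 126 = -1 + 126 = 125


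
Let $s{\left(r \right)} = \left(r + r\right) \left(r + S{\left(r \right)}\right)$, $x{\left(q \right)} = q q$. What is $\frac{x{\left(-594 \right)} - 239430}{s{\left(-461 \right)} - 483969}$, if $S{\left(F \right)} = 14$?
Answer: $- \frac{37802}{23945} \approx -1.5787$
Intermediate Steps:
$x{\left(q \right)} = q^{2}$
$s{\left(r \right)} = 2 r \left(14 + r\right)$ ($s{\left(r \right)} = \left(r + r\right) \left(r + 14\right) = 2 r \left(14 + r\right)$)
$\frac{x{\left(-594 \right)} - 239430}{s{\left(-461 \right)} - 483969} = \frac{\left(-594\right)^{2} - 239430}{2 \left(-461\right) \left(14 - 461\right) - 483969} = \frac{352836 - 239430}{2 \left(-461\right) \left(-447\right) - 483969} = \frac{113406}{412134 - 483969} = \frac{113406}{-71835} = 113406 \left(- \frac{1}{71835}\right) = - \frac{37802}{23945}$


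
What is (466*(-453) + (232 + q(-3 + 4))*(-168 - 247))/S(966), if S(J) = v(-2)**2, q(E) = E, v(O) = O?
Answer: -307793/4 ≈ -76948.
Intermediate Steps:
S(J) = 4 (S(J) = (-2)**2 = 4)
(466*(-453) + (232 + q(-3 + 4))*(-168 - 247))/S(966) = (466*(-453) + (232 + (-3 + 4))*(-168 - 247))/4 = (-211098 + (232 + 1)*(-415))*(1/4) = (-211098 + 233*(-415))*(1/4) = (-211098 - 96695)*(1/4) = -307793*1/4 = -307793/4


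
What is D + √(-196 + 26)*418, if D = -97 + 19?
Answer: -78 + 418*I*√170 ≈ -78.0 + 5450.1*I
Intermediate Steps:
D = -78
D + √(-196 + 26)*418 = -78 + √(-196 + 26)*418 = -78 + √(-170)*418 = -78 + (I*√170)*418 = -78 + 418*I*√170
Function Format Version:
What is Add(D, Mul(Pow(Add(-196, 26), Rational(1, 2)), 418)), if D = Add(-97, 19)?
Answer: Add(-78, Mul(418, I, Pow(170, Rational(1, 2)))) ≈ Add(-78.000, Mul(5450.1, I))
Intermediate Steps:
D = -78
Add(D, Mul(Pow(Add(-196, 26), Rational(1, 2)), 418)) = Add(-78, Mul(Pow(Add(-196, 26), Rational(1, 2)), 418)) = Add(-78, Mul(Pow(-170, Rational(1, 2)), 418)) = Add(-78, Mul(Mul(I, Pow(170, Rational(1, 2))), 418)) = Add(-78, Mul(418, I, Pow(170, Rational(1, 2))))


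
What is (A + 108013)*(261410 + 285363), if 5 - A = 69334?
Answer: 21151366732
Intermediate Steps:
A = -69329 (A = 5 - 1*69334 = 5 - 69334 = -69329)
(A + 108013)*(261410 + 285363) = (-69329 + 108013)*(261410 + 285363) = 38684*546773 = 21151366732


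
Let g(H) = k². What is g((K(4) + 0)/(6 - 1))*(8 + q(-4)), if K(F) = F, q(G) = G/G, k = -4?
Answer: 144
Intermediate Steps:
q(G) = 1
g(H) = 16 (g(H) = (-4)² = 16)
g((K(4) + 0)/(6 - 1))*(8 + q(-4)) = 16*(8 + 1) = 16*9 = 144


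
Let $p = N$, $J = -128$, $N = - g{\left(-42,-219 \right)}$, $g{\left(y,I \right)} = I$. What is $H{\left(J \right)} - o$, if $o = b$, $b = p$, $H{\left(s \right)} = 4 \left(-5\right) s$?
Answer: $2341$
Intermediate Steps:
$N = 219$ ($N = \left(-1\right) \left(-219\right) = 219$)
$H{\left(s \right)} = - 20 s$
$p = 219$
$b = 219$
$o = 219$
$H{\left(J \right)} - o = \left(-20\right) \left(-128\right) - 219 = 2560 - 219 = 2341$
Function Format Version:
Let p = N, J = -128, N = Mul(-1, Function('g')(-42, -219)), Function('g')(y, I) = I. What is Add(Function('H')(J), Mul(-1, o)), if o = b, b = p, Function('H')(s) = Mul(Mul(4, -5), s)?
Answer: 2341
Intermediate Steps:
N = 219 (N = Mul(-1, -219) = 219)
Function('H')(s) = Mul(-20, s)
p = 219
b = 219
o = 219
Add(Function('H')(J), Mul(-1, o)) = Add(Mul(-20, -128), Mul(-1, 219)) = Add(2560, -219) = 2341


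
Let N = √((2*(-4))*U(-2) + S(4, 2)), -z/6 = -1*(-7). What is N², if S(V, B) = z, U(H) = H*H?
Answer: -74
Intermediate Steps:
U(H) = H²
z = -42 (z = -(-6)*(-7) = -6*7 = -42)
S(V, B) = -42
N = I*√74 (N = √((2*(-4))*(-2)² - 42) = √(-8*4 - 42) = √(-32 - 42) = √(-74) = I*√74 ≈ 8.6023*I)
N² = (I*√74)² = -74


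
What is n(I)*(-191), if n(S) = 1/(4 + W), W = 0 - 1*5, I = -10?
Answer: 191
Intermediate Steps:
W = -5 (W = 0 - 5 = -5)
n(S) = -1 (n(S) = 1/(4 - 5) = 1/(-1) = -1)
n(I)*(-191) = -1*(-191) = 191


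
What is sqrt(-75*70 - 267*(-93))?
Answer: sqrt(19581) ≈ 139.93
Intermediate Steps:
sqrt(-75*70 - 267*(-93)) = sqrt(-5250 + 24831) = sqrt(19581)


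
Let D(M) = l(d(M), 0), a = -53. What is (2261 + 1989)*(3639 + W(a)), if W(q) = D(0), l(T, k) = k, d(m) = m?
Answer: 15465750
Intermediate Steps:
D(M) = 0
W(q) = 0
(2261 + 1989)*(3639 + W(a)) = (2261 + 1989)*(3639 + 0) = 4250*3639 = 15465750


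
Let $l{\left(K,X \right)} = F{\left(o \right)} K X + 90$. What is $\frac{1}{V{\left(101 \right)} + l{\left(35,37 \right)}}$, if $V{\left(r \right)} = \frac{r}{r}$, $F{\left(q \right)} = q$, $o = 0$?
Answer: $\frac{1}{91} \approx 0.010989$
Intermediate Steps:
$V{\left(r \right)} = 1$
$l{\left(K,X \right)} = 90$ ($l{\left(K,X \right)} = 0 K X + 90 = 0 X + 90 = 0 + 90 = 90$)
$\frac{1}{V{\left(101 \right)} + l{\left(35,37 \right)}} = \frac{1}{1 + 90} = \frac{1}{91}$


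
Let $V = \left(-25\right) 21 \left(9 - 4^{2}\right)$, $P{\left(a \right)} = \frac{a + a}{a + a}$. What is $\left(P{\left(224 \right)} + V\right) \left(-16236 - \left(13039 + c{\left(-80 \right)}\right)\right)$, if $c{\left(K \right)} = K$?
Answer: $-107320820$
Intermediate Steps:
$P{\left(a \right)} = 1$ ($P{\left(a \right)} = \frac{2 a}{2 a} = 2 a \frac{1}{2 a} = 1$)
$V = 3675$ ($V = - 525 \left(9 - 16\right) = \left(-525\right) \left(-7\right) = 3675$)
$\left(P{\left(224 \right)} + V\right) \left(-16236 - \left(13039 + c{\left(-80 \right)}\right)\right) = \left(1 + 3675\right) \left(-16236 - 12959\right) = 3676 \left(-16236 + \left(-13039 + 80\right)\right) = 3676 \left(-16236 - 12959\right) = 3676 \left(-29195\right) = -107320820$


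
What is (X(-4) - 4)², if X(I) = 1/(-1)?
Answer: 25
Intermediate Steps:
X(I) = -1
(X(-4) - 4)² = (-1 - 4)² = (-5)² = 25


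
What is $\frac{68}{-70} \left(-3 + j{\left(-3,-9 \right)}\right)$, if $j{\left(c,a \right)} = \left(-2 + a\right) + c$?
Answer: $\frac{578}{35} \approx 16.514$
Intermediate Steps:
$j{\left(c,a \right)} = -2 + a + c$
$\frac{68}{-70} \left(-3 + j{\left(-3,-9 \right)}\right) = \frac{68}{-70} \left(-3 - 14\right) = 68 \left(- \frac{1}{70}\right) \left(-3 - 14\right) = \left(- \frac{34}{35}\right) \left(-17\right) = \frac{578}{35}$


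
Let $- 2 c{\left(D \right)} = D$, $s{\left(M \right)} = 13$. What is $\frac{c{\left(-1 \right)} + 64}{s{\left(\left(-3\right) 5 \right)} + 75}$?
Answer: $\frac{129}{176} \approx 0.73295$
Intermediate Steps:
$c{\left(D \right)} = - \frac{D}{2}$
$\frac{c{\left(-1 \right)} + 64}{s{\left(\left(-3\right) 5 \right)} + 75} = \frac{\left(- \frac{1}{2}\right) \left(-1\right) + 64}{13 + 75} = \frac{\frac{1}{2} + 64}{88} = \frac{129}{2} \cdot \frac{1}{88} = \frac{129}{176}$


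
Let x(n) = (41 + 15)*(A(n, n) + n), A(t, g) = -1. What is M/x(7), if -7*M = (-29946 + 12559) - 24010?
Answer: 13799/784 ≈ 17.601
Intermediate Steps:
M = 41397/7 (M = -((-29946 + 12559) - 24010)/7 = -(-17387 - 24010)/7 = -⅐*(-41397) = 41397/7 ≈ 5913.9)
x(n) = -56 + 56*n (x(n) = (41 + 15)*(-1 + n) = 56*(-1 + n) = -56 + 56*n)
M/x(7) = 41397/(7*(-56 + 56*7)) = 41397/(7*(-56 + 392)) = (41397/7)/336 = (41397/7)*(1/336) = 13799/784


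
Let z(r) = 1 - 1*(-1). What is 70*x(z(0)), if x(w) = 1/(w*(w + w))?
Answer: 35/4 ≈ 8.7500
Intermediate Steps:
z(r) = 2 (z(r) = 1 + 1 = 2)
x(w) = 1/(2*w²) (x(w) = 1/(w*(2*w)) = 1/(2*w²))
70*x(z(0)) = 70*((½)/2²) = 70*((½)*(¼)) = 70*(⅛) = 35/4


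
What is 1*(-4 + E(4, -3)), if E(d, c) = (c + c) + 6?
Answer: -4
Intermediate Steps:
E(d, c) = 6 + 2*c (E(d, c) = 2*c + 6 = 6 + 2*c)
1*(-4 + E(4, -3)) = 1*(-4 + (6 + 2*(-3))) = 1*(-4 + (6 - 6)) = 1*(-4 + 0) = 1*(-4) = -4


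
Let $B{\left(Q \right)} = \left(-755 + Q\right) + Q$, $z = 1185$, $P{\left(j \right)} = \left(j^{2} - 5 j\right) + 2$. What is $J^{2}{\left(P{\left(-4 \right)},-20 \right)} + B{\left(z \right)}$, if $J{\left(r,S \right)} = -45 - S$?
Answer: $2240$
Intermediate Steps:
$P{\left(j \right)} = 2 + j^{2} - 5 j$
$B{\left(Q \right)} = -755 + 2 Q$
$J^{2}{\left(P{\left(-4 \right)},-20 \right)} + B{\left(z \right)} = \left(-45 - -20\right)^{2} + \left(-755 + 2 \cdot 1185\right) = \left(-45 + 20\right)^{2} + \left(-755 + 2370\right) = \left(-25\right)^{2} + 1615 = 625 + 1615 = 2240$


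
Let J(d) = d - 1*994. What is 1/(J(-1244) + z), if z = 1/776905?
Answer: -776905/1738713389 ≈ -0.00044683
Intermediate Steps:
J(d) = -994 + d (J(d) = d - 994 = -994 + d)
z = 1/776905 ≈ 1.2872e-6
1/(J(-1244) + z) = 1/((-994 - 1244) + 1/776905) = 1/(-2238 + 1/776905) = 1/(-1738713389/776905) = -776905/1738713389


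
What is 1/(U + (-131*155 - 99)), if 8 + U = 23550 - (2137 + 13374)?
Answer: -1/12373 ≈ -8.0821e-5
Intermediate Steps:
U = 8031 (U = -8 + (23550 - (2137 + 13374)) = -8 + (23550 - 1*15511) = -8 + (23550 - 15511) = -8 + 8039 = 8031)
1/(U + (-131*155 - 99)) = 1/(8031 + (-131*155 - 99)) = 1/(8031 + (-20305 - 99)) = 1/(8031 - 20404) = 1/(-12373) = -1/12373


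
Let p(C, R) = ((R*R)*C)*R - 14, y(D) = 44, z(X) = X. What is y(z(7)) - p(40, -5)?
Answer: 5058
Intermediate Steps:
p(C, R) = -14 + C*R³ (p(C, R) = (R²*C)*R - 14 = (C*R²)*R - 14 = C*R³ - 14 = -14 + C*R³)
y(z(7)) - p(40, -5) = 44 - (-14 + 40*(-5)³) = 44 - (-14 + 40*(-125)) = 44 - (-14 - 5000) = 44 - 1*(-5014) = 44 + 5014 = 5058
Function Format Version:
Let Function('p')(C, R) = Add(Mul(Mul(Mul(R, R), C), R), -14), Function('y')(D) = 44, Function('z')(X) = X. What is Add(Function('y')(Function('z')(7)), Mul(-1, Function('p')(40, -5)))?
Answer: 5058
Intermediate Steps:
Function('p')(C, R) = Add(-14, Mul(C, Pow(R, 3))) (Function('p')(C, R) = Add(Mul(Mul(Pow(R, 2), C), R), -14) = Add(Mul(Mul(C, Pow(R, 2)), R), -14) = Add(Mul(C, Pow(R, 3)), -14) = Add(-14, Mul(C, Pow(R, 3))))
Add(Function('y')(Function('z')(7)), Mul(-1, Function('p')(40, -5))) = Add(44, Mul(-1, Add(-14, Mul(40, Pow(-5, 3))))) = Add(44, Mul(-1, Add(-14, Mul(40, -125)))) = Add(44, Mul(-1, Add(-14, -5000))) = Add(44, Mul(-1, -5014)) = Add(44, 5014) = 5058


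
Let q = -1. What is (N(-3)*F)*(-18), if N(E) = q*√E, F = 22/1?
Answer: 396*I*√3 ≈ 685.89*I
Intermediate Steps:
F = 22 (F = 22*1 = 22)
N(E) = -√E
(N(-3)*F)*(-18) = (-√(-3)*22)*(-18) = (-I*√3*22)*(-18) = -22*I*√3*(-18) = 396*I*√3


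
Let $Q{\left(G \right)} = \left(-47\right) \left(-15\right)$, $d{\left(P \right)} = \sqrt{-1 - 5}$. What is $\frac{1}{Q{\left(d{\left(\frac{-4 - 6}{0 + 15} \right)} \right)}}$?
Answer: $\frac{1}{705} \approx 0.0014184$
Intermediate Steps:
$d{\left(P \right)} = i \sqrt{6}$ ($d{\left(P \right)} = \sqrt{-6} = i \sqrt{6}$)
$Q{\left(G \right)} = 705$
$\frac{1}{Q{\left(d{\left(\frac{-4 - 6}{0 + 15} \right)} \right)}} = \frac{1}{705}$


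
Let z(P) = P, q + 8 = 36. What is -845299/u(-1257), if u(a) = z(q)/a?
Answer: 151791549/4 ≈ 3.7948e+7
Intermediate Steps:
q = 28 (q = -8 + 36 = 28)
u(a) = 28/a
-845299/u(-1257) = -845299/(28/(-1257)) = -845299/(28*(-1/1257)) = -845299/(-28/1257) = -845299*(-1257/28) = 151791549/4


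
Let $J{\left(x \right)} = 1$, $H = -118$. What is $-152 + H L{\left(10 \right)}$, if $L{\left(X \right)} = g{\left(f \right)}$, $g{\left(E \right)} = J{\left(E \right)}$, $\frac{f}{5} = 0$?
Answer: $-270$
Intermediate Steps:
$f = 0$ ($f = 5 \cdot 0 = 0$)
$g{\left(E \right)} = 1$
$L{\left(X \right)} = 1$
$-152 + H L{\left(10 \right)} = -152 - 118 = -270$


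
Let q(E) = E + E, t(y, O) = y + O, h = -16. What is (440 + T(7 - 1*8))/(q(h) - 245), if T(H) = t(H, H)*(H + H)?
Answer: -444/277 ≈ -1.6029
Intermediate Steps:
t(y, O) = O + y
T(H) = 4*H² (T(H) = (H + H)*(H + H) = (2*H)*(2*H) = 4*H²)
q(E) = 2*E
(440 + T(7 - 1*8))/(q(h) - 245) = (440 + 4*(7 - 1*8)²)/(2*(-16) - 245) = (440 + 4*(7 - 8)²)/(-32 - 245) = (440 + 4*(-1)²)/(-277) = (440 + 4*1)*(-1/277) = (440 + 4)*(-1/277) = 444*(-1/277) = -444/277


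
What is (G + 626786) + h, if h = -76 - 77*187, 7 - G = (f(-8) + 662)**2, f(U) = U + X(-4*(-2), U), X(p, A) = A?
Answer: 195002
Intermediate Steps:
f(U) = 2*U (f(U) = U + U = 2*U)
G = -417309 (G = 7 - (2*(-8) + 662)**2 = 7 - (-16 + 662)**2 = 7 - 1*646**2 = 7 - 1*417316 = 7 - 417316 = -417309)
h = -14475 (h = -76 - 14399 = -14475)
(G + 626786) + h = (-417309 + 626786) - 14475 = 209477 - 14475 = 195002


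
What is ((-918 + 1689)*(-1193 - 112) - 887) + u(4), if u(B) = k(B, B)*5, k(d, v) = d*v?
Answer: -1006962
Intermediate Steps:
u(B) = 5*B**2 (u(B) = (B*B)*5 = B**2*5 = 5*B**2)
((-918 + 1689)*(-1193 - 112) - 887) + u(4) = ((-918 + 1689)*(-1193 - 112) - 887) + 5*4**2 = (771*(-1305) - 887) + 5*16 = (-1006155 - 887) + 80 = -1007042 + 80 = -1006962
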